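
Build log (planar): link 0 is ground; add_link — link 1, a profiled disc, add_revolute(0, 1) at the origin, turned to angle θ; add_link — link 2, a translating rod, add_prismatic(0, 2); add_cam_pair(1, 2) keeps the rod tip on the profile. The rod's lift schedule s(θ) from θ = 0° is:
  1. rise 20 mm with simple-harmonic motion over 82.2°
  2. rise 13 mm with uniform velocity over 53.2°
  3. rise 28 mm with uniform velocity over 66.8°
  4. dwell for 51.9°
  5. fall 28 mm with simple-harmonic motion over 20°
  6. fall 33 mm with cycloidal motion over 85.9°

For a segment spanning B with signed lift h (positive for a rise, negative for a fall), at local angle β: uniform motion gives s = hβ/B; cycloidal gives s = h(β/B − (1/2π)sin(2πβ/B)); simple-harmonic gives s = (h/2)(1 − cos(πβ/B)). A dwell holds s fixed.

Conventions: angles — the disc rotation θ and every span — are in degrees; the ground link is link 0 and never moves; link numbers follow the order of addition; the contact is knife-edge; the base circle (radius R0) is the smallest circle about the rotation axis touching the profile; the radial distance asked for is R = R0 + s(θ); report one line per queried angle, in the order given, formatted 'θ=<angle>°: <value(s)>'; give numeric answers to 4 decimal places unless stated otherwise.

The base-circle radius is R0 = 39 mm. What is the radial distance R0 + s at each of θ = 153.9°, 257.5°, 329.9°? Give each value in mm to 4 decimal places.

seg 1 [0°–82.2°] simple-harmonic, h=20: full span → s += 20 → s = 20.0000
seg 2 [82.2°–135.4°] uniform, h=13: full span → s += 13 → s = 33.0000
seg 3 [135.4°–202.2°] uniform, h=28: θ=153.9° here. β=18.5, B=66.8. 28·18.5/66.8 = 7.7545 → s = 40.7545
seg 3 [135.4°–202.2°] uniform, h=28: full span → s += 28 → s = 61.0000
seg 4 [202.2°–254.1°] dwell: s stays 61.0000
seg 5 [254.1°–274.1°] simple-harmonic, h=-28: θ=257.5° here. β=3.4, B=20. -28/2·(1 − cos(π·0.1700)) = -1.9496 → s = 59.0504
seg 5 [254.1°–274.1°] simple-harmonic, h=-28: full span → s += -28 → s = 33.0000
seg 6 [274.1°–360°] cycloidal, h=-33: θ=329.9° here. β=55.8, B=85.9. -33·(0.6496 − sin(2π·0.6496)/(2π)) = -25.6777 → s = 7.3223
θ=153.9°: R = R0 + s = 39 + 40.7545 = 79.7545
θ=257.5°: R = R0 + s = 39 + 59.0504 = 98.0504
θ=329.9°: R = R0 + s = 39 + 7.3223 = 46.3223

θ=153.9°: 79.7545
θ=257.5°: 98.0504
θ=329.9°: 46.3223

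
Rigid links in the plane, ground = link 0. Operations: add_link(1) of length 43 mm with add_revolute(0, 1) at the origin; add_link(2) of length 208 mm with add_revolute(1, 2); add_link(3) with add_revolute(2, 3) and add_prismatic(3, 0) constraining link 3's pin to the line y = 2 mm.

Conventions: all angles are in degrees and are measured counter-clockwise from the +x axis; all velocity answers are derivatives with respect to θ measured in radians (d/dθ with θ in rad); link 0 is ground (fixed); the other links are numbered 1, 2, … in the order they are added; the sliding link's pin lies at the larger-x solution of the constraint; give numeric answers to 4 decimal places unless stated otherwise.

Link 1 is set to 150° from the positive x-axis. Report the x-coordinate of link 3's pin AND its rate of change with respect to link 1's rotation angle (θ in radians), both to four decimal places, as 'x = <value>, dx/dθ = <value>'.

geometry: r = 43 mm, L = 208 mm, e = 2 mm
crank pin P = (r cos θ, r sin θ) = (-37.239092, 21.500000)
h = r sin θ − e = 21.500000 − 2 = 19.500000
x = r cos θ + √(L² − h²) = -37.239092 + 207.083920 = 169.844828
dx/dθ = −r sin θ − h·r cos θ/√(L² − h²) (θ in radians; h = 19.500000) = -17.993391

x = 169.8448, dx/dθ = -17.9934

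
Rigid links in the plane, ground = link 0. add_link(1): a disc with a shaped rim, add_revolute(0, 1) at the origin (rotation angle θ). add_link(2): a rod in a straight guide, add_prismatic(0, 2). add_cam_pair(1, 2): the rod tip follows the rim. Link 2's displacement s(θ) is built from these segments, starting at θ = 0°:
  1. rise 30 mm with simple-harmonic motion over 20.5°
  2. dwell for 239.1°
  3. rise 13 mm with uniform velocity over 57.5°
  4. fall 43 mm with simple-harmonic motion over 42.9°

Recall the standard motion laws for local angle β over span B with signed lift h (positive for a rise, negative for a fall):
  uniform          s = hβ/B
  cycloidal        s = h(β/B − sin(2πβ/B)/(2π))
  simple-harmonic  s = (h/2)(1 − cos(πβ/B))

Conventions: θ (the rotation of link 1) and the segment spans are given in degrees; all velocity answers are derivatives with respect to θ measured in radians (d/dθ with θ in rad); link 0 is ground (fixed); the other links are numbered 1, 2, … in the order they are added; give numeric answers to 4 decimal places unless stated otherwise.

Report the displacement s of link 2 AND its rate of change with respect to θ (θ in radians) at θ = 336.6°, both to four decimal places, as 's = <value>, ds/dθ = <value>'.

segment 1 (0° to 20.5°, simple-harmonic, h = 30) is passed completely: s = 0.0000 + (30) = 30.0000
segment 2 (20.5° to 259.6°, dwell): s unchanged at 30.0000
segment 3 (259.6° to 317.1°, uniform, h = 13) is passed completely: s = 30.0000 + (13) = 43.0000
θ = 336.6° falls in segment 4 (317.1° to 360°, simple-harmonic, h = -43): β = 336.6 − 317.1 = 19.5°, B = 42.9°; Δs = -43/2·(1 − cos(π·0.4545)) = -18.4402; s = 43.0000 − 18.4402 = 24.5598
velocity in seg [317.1°–360°] (simple-harmonic), θ in radians: β = 19.5° = 0.3403 rad, B = 42.9° = 0.7487 rad; ds/dθ = (πh/(2B)) sin(πβ/B) = (π·(-43)/(2·0.7487)) sin(π·0.4545) = -89.291585 mm/rad

s = 24.5598, ds/dθ = -89.2916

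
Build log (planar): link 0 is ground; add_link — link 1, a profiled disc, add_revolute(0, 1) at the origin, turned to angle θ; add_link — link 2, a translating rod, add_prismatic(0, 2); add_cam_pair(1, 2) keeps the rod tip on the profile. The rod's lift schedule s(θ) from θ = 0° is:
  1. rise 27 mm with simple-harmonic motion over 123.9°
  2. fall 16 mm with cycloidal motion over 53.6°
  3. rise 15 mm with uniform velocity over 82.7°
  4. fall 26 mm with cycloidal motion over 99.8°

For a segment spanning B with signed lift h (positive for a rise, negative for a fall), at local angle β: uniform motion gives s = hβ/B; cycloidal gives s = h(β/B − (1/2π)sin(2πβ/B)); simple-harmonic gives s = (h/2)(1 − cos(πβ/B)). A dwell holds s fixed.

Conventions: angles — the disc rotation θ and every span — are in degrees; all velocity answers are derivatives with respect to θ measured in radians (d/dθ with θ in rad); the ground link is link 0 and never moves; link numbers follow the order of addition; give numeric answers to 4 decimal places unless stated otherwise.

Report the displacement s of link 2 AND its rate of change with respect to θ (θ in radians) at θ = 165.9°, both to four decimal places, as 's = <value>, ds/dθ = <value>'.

seg 1 [0°–123.9°] simple-harmonic, h=27: full span → s += 27 → s = 27.0000
seg 2 [123.9°–177.5°] cycloidal, h=-16: θ=165.9° here. β=42, B=53.6. -16·(0.7836 − sin(2π·0.7836)/(2π)) = -15.0273 → s = 11.9727
velocity in seg [123.9°–177.5°] (cycloidal), θ in radians: β = 42° = 0.7330 rad, B = 53.6° = 0.9355 rad; ds/dθ = (h/B)(1 − cos(2πβ/B)) = ((-16)/0.9355)(1 − cos(2π·0.7836)) = -13.521115 mm/rad

s = 11.9727, ds/dθ = -13.5211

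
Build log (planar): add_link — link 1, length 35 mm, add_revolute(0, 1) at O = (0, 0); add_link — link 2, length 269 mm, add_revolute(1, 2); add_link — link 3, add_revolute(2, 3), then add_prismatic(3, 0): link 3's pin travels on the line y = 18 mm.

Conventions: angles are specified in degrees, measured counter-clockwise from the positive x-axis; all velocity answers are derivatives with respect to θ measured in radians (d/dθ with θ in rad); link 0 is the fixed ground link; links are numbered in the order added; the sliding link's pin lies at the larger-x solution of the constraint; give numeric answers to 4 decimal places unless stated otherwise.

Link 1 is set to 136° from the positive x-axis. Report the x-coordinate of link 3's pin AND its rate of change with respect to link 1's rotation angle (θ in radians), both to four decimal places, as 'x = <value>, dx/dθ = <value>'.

geometry: r = 35 mm, L = 269 mm, e = 18 mm
crank pin P = (r cos θ, r sin θ) = (-25.176893, 24.313043)
h = r sin θ − e = 24.313043 − 18 = 6.313043
x = r cos θ + √(L² − h²) = -25.176893 + 268.925911 = 243.749018
dx/dθ = −r sin θ − h·r cos θ/√(L² − h²) (θ in radians; h = 6.313043) = -23.722015

x = 243.7490, dx/dθ = -23.7220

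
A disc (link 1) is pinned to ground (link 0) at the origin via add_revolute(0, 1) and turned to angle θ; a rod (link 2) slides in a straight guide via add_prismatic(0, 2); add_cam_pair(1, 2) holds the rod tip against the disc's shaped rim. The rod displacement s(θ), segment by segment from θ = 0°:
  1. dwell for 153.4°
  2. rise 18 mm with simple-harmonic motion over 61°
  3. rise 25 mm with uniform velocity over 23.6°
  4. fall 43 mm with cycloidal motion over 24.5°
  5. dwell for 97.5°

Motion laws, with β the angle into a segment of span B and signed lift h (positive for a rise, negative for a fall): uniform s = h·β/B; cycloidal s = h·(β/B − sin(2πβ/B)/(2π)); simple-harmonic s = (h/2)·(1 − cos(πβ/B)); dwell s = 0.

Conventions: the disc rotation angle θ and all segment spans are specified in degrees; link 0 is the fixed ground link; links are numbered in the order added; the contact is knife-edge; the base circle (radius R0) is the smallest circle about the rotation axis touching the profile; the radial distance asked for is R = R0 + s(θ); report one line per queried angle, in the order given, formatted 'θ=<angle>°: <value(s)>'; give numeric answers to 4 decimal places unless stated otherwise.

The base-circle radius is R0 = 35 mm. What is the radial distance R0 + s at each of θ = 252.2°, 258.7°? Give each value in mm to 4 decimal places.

segment 1 (0° to 153.4°, dwell): s unchanged at 0.0000
segment 2 (153.4° to 214.4°, simple-harmonic, h = 18) is passed completely: s = 0.0000 + (18) = 18.0000
segment 3 (214.4° to 238°, uniform, h = 25) is passed completely: s = 18.0000 + (25) = 43.0000
θ = 252.2° falls in segment 4 (238° to 262.5°, cycloidal, h = -43): β = 252.2 − 238 = 14.2°, B = 24.5°; Δs = -43·(0.5796 − sin(2π·0.5796)/(2π)) = -28.2040; s = 43.0000 − 28.2040 = 14.7960
θ = 258.7° falls in segment 4 (238° to 262.5°, cycloidal, h = -43): β = 258.7 − 238 = 20.7°, B = 24.5°; Δs = -43·(0.8449 − sin(2π·0.8449)/(2π)) = -41.9933; s = 43.0000 − 41.9933 = 1.0067
θ=252.2°: R = R0 + s = 35 + 14.7960 = 49.7960
θ=258.7°: R = R0 + s = 35 + 1.0067 = 36.0067

θ=252.2°: 49.7960
θ=258.7°: 36.0067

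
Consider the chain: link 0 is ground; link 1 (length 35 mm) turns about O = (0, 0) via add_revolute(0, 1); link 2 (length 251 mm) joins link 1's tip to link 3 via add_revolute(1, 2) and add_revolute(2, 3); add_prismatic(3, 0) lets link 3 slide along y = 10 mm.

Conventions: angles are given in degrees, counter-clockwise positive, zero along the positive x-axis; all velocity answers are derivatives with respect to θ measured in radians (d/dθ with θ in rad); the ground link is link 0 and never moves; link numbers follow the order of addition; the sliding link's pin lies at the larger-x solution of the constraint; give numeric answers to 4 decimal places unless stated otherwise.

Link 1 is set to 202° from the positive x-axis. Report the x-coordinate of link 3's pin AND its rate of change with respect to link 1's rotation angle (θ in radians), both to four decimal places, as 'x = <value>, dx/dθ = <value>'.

geometry: r = 35 mm, L = 251 mm, e = 10 mm
crank pin P = (r cos θ, r sin θ) = (-32.451435, -13.111231)
h = r sin θ − e = -13.111231 − 10 = -23.111231
x = r cos θ + √(L² − h²) = -32.451435 + 249.933733 = 217.482298
dx/dθ = −r sin θ − h·r cos θ/√(L² − h²) (θ in radians; h = -23.111231) = 10.110465

x = 217.4823, dx/dθ = 10.1105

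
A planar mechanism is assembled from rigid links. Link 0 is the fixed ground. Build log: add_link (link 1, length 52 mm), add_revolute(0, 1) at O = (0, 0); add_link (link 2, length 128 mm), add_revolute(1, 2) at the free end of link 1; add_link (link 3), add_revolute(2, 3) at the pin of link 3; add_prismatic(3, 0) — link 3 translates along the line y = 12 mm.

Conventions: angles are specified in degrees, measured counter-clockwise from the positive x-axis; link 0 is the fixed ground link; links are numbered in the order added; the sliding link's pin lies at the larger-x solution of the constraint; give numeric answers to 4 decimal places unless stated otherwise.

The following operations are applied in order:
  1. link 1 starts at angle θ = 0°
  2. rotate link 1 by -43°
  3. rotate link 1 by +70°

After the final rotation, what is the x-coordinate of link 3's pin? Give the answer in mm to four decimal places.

geometry: r = 52 mm, L = 128 mm, e = 12 mm; θ starts at 0°
rotate link 1 by -43°: θ ← 0° -43° = -43°
rotate link 1 by +70°: θ ← -43° +70° = 27°
crank pin P = (r cos θ, r sin θ) = (46.332339, 23.607506)
h = r sin θ − e = 23.607506 − 12 = 11.607506
x = r cos θ + √(L² − h²) = 46.332339 + 127.472608 = 173.804947

173.8049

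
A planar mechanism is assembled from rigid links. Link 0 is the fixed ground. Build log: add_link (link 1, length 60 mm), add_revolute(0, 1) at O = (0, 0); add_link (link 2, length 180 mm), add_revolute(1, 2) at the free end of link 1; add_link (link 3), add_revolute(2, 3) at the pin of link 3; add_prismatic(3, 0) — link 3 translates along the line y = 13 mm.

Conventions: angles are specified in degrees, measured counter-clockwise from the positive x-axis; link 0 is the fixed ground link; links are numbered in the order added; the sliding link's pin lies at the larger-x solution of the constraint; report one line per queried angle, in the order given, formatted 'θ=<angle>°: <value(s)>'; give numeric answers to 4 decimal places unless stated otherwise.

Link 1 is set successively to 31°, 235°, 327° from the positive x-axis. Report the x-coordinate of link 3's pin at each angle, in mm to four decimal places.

geometry: r = 60 mm, L = 180 mm, e = 13 mm
θ=31°: crank pin P = (r cos θ, r sin θ) = (51.430038, 30.902284)
θ=31°: h = r sin θ − e = 30.902284 − 13 = 17.902284
θ=31°: x = r cos θ + √(L² − h²) = 51.430038 + 179.107533 = 230.537571
θ=235°: crank pin P = (r cos θ, r sin θ) = (-34.414586, -49.149123)
θ=235°: h = r sin θ − e = -49.149123 − 13 = -62.149123
θ=235°: x = r cos θ + √(L² − h²) = -34.414586 + 168.930419 = 134.515833
θ=327°: crank pin P = (r cos θ, r sin θ) = (50.320234, -32.678342)
θ=327°: h = r sin θ − e = -32.678342 − 13 = -45.678342
θ=327°: x = r cos θ + √(L² − h²) = 50.320234 + 174.107694 = 224.427928

θ=31°: 230.5376
θ=235°: 134.5158
θ=327°: 224.4279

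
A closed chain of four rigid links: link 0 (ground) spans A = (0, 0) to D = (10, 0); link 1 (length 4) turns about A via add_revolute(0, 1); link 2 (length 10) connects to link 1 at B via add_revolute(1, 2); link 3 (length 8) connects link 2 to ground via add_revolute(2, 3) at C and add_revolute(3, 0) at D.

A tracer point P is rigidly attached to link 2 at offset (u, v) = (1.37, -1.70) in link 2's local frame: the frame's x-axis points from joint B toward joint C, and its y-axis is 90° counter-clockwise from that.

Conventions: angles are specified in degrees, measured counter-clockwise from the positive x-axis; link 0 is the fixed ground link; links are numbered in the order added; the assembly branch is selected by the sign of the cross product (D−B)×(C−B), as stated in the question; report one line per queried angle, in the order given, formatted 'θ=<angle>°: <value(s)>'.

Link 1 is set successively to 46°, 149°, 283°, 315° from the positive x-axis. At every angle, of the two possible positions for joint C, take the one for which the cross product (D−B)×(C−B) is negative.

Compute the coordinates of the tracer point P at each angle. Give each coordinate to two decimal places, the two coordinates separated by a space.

A=(0,0), D=(10.00,0)
θ=46°: B = A + 4.00·(cos46°, sin46°) = (2.7786, 2.8774)
θ=46°: |BD| = 7.7735
θ=46°: circle(B,10.00) ∩ circle(D,8.00): a=6.2023, h=7.8442
θ=46°:   candidates: C₊=(11.4439,7.8686) cross=60.977; C₋=(5.6369,-6.7055) cross=-60.977
θ=46°:   branch - wants cross < 0 → take C=(5.6369,-6.7055) (cross=-60.977)
θ=46°: ex = (C−B)/|BC| = (0.2858,-0.9583); ey = (0.9583,0.2858)
θ=46°: P = B + 1.37·ex + -1.70·ey = (1.5411,1.0786)
θ=149°: B = A + 4.00·(cos149°, sin149°) = (-3.4287, 2.0602)
θ=149°: |BD| = 13.5858
θ=149°: circle(B,10.00) ∩ circle(D,8.00): a=8.1178, h=5.8396
θ=149°:   candidates: C₊=(5.4808,6.6013) cross=79.336; C₋=(3.7097,-4.9429) cross=-79.336
θ=149°:   branch - wants cross < 0 → take C=(3.7097,-4.9429) (cross=-79.336)
θ=149°: ex = (C−B)/|BC| = (0.7138,-0.7003); ey = (0.7003,0.7138)
θ=149°: P = B + 1.37·ex + -1.70·ey = (-3.6412,-0.1128)
θ=283°: B = A + 4.00·(cos283°, sin283°) = (0.8998, -3.8975)
θ=283°: |BD| = 9.8997
θ=283°: circle(B,10.00) ∩ circle(D,8.00): a=6.7681, h=7.3616
θ=283°:   candidates: C₊=(4.2231,5.5342) cross=72.877; C₋=(10.0195,-8.0000) cross=-72.877
θ=283°:   branch - wants cross < 0 → take C=(10.0195,-8.0000) (cross=-72.877)
θ=283°: ex = (C−B)/|BC| = (0.9120,-0.4102); ey = (0.4102,0.9120)
θ=283°: P = B + 1.37·ex + -1.70·ey = (1.4518,-6.0099)
θ=315°: B = A + 4.00·(cos315°, sin315°) = (2.8284, -2.8284)
θ=315°: |BD| = 7.7092
θ=315°: circle(B,10.00) ∩ circle(D,8.00): a=6.1895, h=7.8543
θ=315°:   candidates: C₊=(5.7046,6.7490) cross=60.550; C₋=(11.4679,-7.8642) cross=-60.550
θ=315°:   branch - wants cross < 0 → take C=(11.4679,-7.8642) (cross=-60.550)
θ=315°: ex = (C−B)/|BC| = (0.8640,-0.5036); ey = (0.5036,0.8640)
θ=315°: P = B + 1.37·ex + -1.70·ey = (3.1560,-4.9870)

θ=46°: 1.54 1.08
θ=149°: -3.64 -0.11
θ=283°: 1.45 -6.01
θ=315°: 3.16 -4.99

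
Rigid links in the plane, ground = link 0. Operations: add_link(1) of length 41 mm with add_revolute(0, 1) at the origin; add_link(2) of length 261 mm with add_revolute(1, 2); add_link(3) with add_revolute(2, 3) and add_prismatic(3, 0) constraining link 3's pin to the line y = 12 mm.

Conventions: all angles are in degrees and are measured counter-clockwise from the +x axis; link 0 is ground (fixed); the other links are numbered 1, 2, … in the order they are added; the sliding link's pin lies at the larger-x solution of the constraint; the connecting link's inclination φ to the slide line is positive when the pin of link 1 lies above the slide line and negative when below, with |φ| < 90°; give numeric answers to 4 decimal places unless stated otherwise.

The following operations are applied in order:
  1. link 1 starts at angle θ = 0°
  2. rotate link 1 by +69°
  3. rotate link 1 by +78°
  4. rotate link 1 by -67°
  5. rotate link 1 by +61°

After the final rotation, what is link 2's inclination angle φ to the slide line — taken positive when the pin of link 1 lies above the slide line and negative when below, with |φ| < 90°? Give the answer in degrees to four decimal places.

geometry: r = 41 mm, L = 261 mm, e = 12 mm; θ starts at 0°
rotate link 1 by +69°: θ ← 0° +69° = 69°
rotate link 1 by +78°: θ ← 69° +78° = 147°
rotate link 1 by -67°: θ ← 147° -67° = 80°
rotate link 1 by +61°: θ ← 80° +61° = 141°
h = r sin θ − e = 25.802136 − 12 = 13.802136
sin φ = h / L = 13.802136 / 261 = 0.05288175
φ = arcsin(0.05288175) = 3.031315°

3.0313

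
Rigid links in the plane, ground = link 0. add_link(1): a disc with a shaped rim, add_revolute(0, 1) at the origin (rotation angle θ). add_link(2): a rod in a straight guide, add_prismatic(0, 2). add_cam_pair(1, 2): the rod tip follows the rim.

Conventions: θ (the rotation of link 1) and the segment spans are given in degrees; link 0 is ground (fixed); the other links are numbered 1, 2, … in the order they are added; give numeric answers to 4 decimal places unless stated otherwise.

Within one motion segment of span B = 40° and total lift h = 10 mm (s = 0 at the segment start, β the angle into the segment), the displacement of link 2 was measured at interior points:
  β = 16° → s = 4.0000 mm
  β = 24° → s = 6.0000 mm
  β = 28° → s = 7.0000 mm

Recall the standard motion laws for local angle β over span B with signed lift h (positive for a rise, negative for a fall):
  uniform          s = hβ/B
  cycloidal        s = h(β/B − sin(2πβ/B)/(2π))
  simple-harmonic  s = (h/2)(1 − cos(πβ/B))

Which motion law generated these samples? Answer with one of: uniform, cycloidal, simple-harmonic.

candidates at β/B = r: uniform s = h·r (linear in β); cycloidal s = h·(r − sin(2πr)/(2π)); simple-harmonic s = (h/2)(1 − cos(πr))
β=16°: printed 4.0000 | uniform 4.0000, cycloidal 3.0645, simple-harmonic 3.4549
β=24°: printed 6.0000 | uniform 6.0000, cycloidal 6.9355, simple-harmonic 6.5451
β=28°: printed 7.0000 | uniform 7.0000, cycloidal 8.5137, simple-harmonic 7.9389
only one law matches every sample → uniform

uniform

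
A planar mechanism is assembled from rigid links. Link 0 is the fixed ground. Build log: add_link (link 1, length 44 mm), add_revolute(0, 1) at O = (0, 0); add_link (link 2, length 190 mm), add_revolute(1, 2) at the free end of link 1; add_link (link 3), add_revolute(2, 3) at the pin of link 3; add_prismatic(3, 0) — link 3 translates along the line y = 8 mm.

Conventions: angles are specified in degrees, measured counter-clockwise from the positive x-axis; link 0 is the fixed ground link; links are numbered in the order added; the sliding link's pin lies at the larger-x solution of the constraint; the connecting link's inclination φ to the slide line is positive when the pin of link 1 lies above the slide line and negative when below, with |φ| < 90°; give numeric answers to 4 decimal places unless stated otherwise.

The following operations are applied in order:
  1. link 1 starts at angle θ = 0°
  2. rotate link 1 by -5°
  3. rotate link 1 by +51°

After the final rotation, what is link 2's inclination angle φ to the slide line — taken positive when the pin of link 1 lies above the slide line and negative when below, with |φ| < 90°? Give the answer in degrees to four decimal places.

geometry: r = 44 mm, L = 190 mm, e = 8 mm; θ starts at 0°
rotate link 1 by -5°: θ ← 0° -5° = -5°
rotate link 1 by +51°: θ ← -5° +51° = 46°
h = r sin θ − e = 31.650951 − 8 = 23.650951
sin φ = h / L = 23.650951 / 190 = 0.12447869
φ = arcsin(0.12447869) = 7.150652°

7.1507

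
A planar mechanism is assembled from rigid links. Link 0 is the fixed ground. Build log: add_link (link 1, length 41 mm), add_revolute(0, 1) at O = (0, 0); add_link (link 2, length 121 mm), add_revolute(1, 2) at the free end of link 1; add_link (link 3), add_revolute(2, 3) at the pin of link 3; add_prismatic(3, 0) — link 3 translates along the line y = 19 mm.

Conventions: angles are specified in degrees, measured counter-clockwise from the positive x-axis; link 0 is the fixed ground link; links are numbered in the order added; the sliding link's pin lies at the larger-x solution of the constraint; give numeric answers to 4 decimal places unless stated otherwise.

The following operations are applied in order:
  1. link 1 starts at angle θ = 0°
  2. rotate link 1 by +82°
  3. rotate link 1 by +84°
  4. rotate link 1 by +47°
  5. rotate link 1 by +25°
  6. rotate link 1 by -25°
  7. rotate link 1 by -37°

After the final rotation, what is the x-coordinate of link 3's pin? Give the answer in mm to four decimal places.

geometry: r = 41 mm, L = 121 mm, e = 19 mm; θ starts at 0°
rotate link 1 by +82°: θ ← 0° +82° = 82°
rotate link 1 by +84°: θ ← 82° +84° = 166°
rotate link 1 by +47°: θ ← 166° +47° = 213°
rotate link 1 by +25°: θ ← 213° +25° = 238°
rotate link 1 by -25°: θ ← 238° -25° = 213°
rotate link 1 by -37°: θ ← 213° -37° = 176°
crank pin P = (r cos θ, r sin θ) = (-40.900126, 2.860015)
h = r sin θ − e = 2.860015 − 19 = -16.139985
x = r cos θ + √(L² − h²) = -40.900126 + 119.918726 = 79.018600

79.0186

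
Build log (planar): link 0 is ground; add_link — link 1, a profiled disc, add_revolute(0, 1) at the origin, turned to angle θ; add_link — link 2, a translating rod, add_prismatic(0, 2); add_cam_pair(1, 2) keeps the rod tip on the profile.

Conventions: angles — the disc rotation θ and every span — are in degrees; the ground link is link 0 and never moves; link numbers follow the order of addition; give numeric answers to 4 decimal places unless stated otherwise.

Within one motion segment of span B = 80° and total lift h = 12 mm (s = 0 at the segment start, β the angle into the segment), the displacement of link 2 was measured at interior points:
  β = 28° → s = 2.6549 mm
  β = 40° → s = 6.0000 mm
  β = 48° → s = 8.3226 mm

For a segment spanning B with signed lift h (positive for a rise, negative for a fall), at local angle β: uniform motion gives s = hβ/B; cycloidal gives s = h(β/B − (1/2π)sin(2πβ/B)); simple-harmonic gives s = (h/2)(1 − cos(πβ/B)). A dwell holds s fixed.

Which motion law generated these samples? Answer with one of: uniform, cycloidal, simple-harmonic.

candidates at β/B = r: uniform s = h·r (linear in β); cycloidal s = h·(r − sin(2πr)/(2π)); simple-harmonic s = (h/2)(1 − cos(πr))
β=28°: printed 2.6549 | uniform 4.2000, cycloidal 2.6549, simple-harmonic 3.2761
β=40°: printed 6.0000 | uniform 6.0000, cycloidal 6.0000, simple-harmonic 6.0000
β=48°: printed 8.3226 | uniform 7.2000, cycloidal 8.3226, simple-harmonic 7.8541
only one law matches every sample → cycloidal

cycloidal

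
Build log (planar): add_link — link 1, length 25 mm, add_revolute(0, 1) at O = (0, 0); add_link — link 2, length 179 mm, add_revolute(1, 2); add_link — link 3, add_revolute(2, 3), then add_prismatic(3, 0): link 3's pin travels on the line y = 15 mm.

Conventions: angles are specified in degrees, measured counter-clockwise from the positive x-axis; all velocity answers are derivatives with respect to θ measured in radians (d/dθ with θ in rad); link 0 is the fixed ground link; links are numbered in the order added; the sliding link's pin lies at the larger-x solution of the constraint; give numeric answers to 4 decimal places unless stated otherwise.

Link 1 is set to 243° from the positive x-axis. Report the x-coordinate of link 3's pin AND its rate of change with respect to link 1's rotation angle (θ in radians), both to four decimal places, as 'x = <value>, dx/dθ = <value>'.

geometry: r = 25 mm, L = 179 mm, e = 15 mm
crank pin P = (r cos θ, r sin θ) = (-11.349762, -22.275163)
h = r sin θ − e = -22.275163 − 15 = -37.275163
x = r cos θ + √(L² − h²) = -11.349762 + 175.075876 = 163.726113
dx/dθ = −r sin θ − h·r cos θ/√(L² − h²) (θ in radians; h = -37.275163) = 19.858701

x = 163.7261, dx/dθ = 19.8587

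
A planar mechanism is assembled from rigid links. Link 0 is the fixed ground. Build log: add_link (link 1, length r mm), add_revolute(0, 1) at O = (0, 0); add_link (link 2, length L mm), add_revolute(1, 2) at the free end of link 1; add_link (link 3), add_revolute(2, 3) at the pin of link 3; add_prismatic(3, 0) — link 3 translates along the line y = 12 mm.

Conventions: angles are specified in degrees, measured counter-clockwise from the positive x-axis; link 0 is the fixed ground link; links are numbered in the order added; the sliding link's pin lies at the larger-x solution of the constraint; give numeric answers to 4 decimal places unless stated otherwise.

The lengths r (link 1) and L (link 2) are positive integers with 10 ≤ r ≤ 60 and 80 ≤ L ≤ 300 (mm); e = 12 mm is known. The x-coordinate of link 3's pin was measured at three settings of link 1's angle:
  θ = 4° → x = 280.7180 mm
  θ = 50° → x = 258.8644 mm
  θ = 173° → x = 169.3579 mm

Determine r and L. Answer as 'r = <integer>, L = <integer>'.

constraint per measurement: (x − r cos θ)² + (r sin θ − e)² = L²
subtracting the θ₁ and θ₂ equations cancels the r² and L² terms:
r = (x₁² − x₂²) / (2[(x₁cos θ₁ + e sin θ₁) − (x₂cos θ₂ + e sin θ₂)]) = 56.0001 → r = 56
L² = (x₁ − r cos θ₁)² + (r sin θ₁ − e)² = 50625.0141 → L = 225.0000 → L = 225
check at θ₃=173°: x = 169.3579 (printed 169.3579) ✓

r = 56, L = 225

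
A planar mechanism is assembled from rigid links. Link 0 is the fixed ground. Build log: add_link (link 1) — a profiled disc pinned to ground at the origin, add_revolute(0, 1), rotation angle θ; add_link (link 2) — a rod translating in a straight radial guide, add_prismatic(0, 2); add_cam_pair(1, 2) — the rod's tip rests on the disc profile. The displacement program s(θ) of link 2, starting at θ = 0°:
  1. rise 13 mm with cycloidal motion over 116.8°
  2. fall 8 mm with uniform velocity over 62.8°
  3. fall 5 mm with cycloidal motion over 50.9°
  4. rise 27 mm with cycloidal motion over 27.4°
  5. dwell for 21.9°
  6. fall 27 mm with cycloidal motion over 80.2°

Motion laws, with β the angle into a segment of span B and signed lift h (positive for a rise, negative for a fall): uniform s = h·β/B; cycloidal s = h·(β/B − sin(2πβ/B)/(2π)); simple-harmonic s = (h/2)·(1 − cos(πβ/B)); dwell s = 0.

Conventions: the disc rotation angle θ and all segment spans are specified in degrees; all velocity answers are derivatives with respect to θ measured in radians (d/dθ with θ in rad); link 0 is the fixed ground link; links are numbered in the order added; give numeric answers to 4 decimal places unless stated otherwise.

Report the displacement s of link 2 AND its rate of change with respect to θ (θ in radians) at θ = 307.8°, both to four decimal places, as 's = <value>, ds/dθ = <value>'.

seg 1 [0°–116.8°] cycloidal, h=13: full span → s += 13 → s = 13.0000
seg 2 [116.8°–179.6°] uniform, h=-8: full span → s += -8 → s = 5.0000
seg 3 [179.6°–230.5°] cycloidal, h=-5: full span → s += -5 → s = 0.0000
seg 4 [230.5°–257.9°] cycloidal, h=27: full span → s += 27 → s = 27.0000
seg 5 [257.9°–279.8°] dwell: s stays 27.0000
seg 6 [279.8°–360°] cycloidal, h=-27: θ=307.8° here. β=28, B=80.2. -27·(0.3491 − sin(2π·0.3491)/(2π)) = -5.9361 → s = 21.0639
velocity in seg [279.8°–360°] (cycloidal), θ in radians: β = 28° = 0.4887 rad, B = 80.2° = 1.3998 rad; ds/dθ = (h/B)(1 − cos(2πβ/B)) = ((-27)/1.3998)(1 − cos(2π·0.3491)) = -30.541203 mm/rad

s = 21.0639, ds/dθ = -30.5412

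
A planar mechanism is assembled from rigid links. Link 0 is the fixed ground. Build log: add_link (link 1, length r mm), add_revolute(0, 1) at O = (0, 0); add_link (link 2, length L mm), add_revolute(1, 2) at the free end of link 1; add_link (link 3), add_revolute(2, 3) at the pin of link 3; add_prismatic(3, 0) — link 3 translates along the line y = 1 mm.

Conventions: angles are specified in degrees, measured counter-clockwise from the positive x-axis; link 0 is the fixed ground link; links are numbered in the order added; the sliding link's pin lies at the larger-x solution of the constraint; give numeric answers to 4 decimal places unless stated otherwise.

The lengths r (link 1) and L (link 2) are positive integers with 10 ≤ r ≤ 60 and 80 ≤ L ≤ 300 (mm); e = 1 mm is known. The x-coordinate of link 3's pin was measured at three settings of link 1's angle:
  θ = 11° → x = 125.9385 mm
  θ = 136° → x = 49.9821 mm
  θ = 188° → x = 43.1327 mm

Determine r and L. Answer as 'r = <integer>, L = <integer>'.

constraint per measurement: (x − r cos θ)² + (r sin θ − e)² = L²
subtracting the θ₁ and θ₂ equations cancels the r² and L² terms:
r = (x₁² − x₂²) / (2[(x₁cos θ₁ + e sin θ₁) − (x₂cos θ₂ + e sin θ₂)]) = 42.0000 → r = 42
L² = (x₁ − r cos θ₁)² + (r sin θ₁ − e)² = 7225.0068 → L = 85.0000 → L = 85
check at θ₃=188°: x = 43.1327 (printed 43.1327) ✓

r = 42, L = 85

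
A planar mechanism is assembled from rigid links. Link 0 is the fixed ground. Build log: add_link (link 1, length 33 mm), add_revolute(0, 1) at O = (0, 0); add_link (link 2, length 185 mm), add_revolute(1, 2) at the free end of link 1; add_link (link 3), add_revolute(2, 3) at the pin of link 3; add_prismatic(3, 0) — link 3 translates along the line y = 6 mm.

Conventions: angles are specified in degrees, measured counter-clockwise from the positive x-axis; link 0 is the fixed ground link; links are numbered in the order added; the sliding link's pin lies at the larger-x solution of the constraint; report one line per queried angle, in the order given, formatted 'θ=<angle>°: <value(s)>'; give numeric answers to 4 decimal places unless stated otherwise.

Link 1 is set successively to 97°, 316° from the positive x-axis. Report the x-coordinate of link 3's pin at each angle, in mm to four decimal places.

geometry: r = 33 mm, L = 185 mm, e = 6 mm
θ=97°: crank pin P = (r cos θ, r sin θ) = (-4.021688, 32.754023)
θ=97°: h = r sin θ − e = 32.754023 − 6 = 26.754023
θ=97°: x = r cos θ + √(L² − h²) = -4.021688 + 183.055244 = 179.033555
θ=316°: crank pin P = (r cos θ, r sin θ) = (23.738213, -22.923726)
θ=316°: h = r sin θ − e = -22.923726 − 6 = -28.923726
θ=316°: x = r cos θ + √(L² − h²) = 23.738213 + 182.724979 = 206.463193

θ=97°: 179.0336
θ=316°: 206.4632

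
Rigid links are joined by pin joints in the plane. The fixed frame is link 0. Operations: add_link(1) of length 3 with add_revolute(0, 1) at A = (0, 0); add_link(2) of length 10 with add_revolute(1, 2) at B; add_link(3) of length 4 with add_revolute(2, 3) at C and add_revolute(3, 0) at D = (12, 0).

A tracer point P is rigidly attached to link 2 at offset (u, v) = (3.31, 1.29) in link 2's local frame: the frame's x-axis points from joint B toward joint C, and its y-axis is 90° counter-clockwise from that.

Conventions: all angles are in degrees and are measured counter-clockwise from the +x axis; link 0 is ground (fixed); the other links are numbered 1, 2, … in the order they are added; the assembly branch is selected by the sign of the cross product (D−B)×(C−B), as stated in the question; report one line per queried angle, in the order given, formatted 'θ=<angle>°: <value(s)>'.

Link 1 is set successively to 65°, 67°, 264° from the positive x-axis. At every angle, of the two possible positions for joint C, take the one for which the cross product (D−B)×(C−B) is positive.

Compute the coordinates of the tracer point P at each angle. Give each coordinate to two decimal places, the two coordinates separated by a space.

A=(0,0), D=(12.00,0)
θ=65°: B = A + 3.00·(cos65°, sin65°) = (1.2679, 2.7189)
θ=65°: |BD| = 11.0712
θ=65°: circle(B,10.00) ∩ circle(D,4.00): a=9.3292, h=3.6008
θ=65°:   candidates: C₊=(11.1957,3.9183) cross=39.865; C₋=(9.4271,-3.0627) cross=-39.865
θ=65°:   branch + wants cross > 0 → take C=(11.1957,3.9183) (cross=39.865)
θ=65°: ex = (C−B)/|BC| = (0.9928,0.1199); ey = (-0.1199,0.9928)
θ=65°: P = B + 3.31·ex + 1.29·ey = (4.3992,4.3966)
θ=67°: B = A + 3.00·(cos67°, sin67°) = (1.1722, 2.7615)
θ=67°: |BD| = 11.1744
θ=67°: circle(B,10.00) ∩ circle(D,4.00): a=9.3458, h=3.5576
θ=67°:   candidates: C₊=(11.1073,3.8991) cross=39.754; C₋=(9.3489,-2.9953) cross=-39.754
θ=67°:   branch + wants cross > 0 → take C=(11.1073,3.8991) (cross=39.754)
θ=67°: ex = (C−B)/|BC| = (0.9935,0.1138); ey = (-0.1138,0.9935)
θ=67°: P = B + 3.31·ex + 1.29·ey = (4.3140,4.4197)
θ=264°: B = A + 3.00·(cos264°, sin264°) = (-0.3136, -2.9836)
θ=264°: |BD| = 12.6699
θ=264°: circle(B,10.00) ∩ circle(D,4.00): a=9.6499, h=2.6229
θ=264°:   candidates: C₊=(8.4473,1.8380) cross=33.232; C₋=(9.6826,-3.2603) cross=-33.232
θ=264°:   branch + wants cross > 0 → take C=(8.4473,1.8380) (cross=33.232)
θ=264°: ex = (C−B)/|BC| = (0.8761,0.4822); ey = (-0.4822,0.8761)
θ=264°: P = B + 3.31·ex + 1.29·ey = (1.9643,-0.2575)

θ=65°: 4.40 4.40
θ=67°: 4.31 4.42
θ=264°: 1.96 -0.26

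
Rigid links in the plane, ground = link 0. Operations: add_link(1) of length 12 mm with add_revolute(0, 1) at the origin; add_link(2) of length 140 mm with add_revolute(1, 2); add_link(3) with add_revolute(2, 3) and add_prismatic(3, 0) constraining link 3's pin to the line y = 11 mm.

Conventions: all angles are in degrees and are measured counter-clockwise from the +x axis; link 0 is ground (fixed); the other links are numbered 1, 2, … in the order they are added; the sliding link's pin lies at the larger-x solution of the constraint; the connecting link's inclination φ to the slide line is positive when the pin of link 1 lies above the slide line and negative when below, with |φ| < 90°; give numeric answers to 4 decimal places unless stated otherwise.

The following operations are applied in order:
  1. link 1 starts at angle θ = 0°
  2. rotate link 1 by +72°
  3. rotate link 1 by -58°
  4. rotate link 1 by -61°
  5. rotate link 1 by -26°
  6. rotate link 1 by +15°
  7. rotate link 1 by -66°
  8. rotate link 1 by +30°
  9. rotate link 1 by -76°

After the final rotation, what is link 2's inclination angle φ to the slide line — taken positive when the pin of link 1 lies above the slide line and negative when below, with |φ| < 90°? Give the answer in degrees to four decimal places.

geometry: r = 12 mm, L = 140 mm, e = 11 mm; θ starts at 0°
rotate link 1 by +72°: θ ← 0° +72° = 72°
rotate link 1 by -58°: θ ← 72° -58° = 14°
rotate link 1 by -61°: θ ← 14° -61° = -47°
rotate link 1 by -26°: θ ← -47° -26° = -73°
rotate link 1 by +15°: θ ← -73° +15° = -58°
rotate link 1 by -66°: θ ← -58° -66° = -124°
rotate link 1 by +30°: θ ← -124° +30° = -94°
rotate link 1 by -76°: θ ← -94° -76° = -170°
h = r sin θ − e = -2.083778 − 11 = -13.083778
sin φ = h / L = -13.083778 / 140 = -0.09345556
φ = arcsin(-0.09345556) = -5.362434°

-5.3624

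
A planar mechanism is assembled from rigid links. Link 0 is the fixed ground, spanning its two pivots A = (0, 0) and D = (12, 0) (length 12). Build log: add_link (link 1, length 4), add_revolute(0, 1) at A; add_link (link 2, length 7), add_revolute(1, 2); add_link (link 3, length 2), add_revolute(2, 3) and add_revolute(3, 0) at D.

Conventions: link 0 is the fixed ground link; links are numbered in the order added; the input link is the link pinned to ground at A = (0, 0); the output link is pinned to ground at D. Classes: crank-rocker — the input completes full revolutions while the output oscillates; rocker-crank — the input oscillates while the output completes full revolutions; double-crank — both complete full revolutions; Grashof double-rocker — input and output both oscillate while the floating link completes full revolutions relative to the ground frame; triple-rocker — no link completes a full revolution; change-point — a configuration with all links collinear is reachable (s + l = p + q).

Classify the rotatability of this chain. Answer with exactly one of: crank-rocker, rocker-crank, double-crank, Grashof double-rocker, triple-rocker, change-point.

lengths: ground=12, input=4, coupler=7, output=2
sorted: s=2 (shortest), l=12 (longest), p+q=11
s + l = 14 vs p + q = 11
s + l > p + q → non-Grashof → no link fully rotates → triple-rocker

triple-rocker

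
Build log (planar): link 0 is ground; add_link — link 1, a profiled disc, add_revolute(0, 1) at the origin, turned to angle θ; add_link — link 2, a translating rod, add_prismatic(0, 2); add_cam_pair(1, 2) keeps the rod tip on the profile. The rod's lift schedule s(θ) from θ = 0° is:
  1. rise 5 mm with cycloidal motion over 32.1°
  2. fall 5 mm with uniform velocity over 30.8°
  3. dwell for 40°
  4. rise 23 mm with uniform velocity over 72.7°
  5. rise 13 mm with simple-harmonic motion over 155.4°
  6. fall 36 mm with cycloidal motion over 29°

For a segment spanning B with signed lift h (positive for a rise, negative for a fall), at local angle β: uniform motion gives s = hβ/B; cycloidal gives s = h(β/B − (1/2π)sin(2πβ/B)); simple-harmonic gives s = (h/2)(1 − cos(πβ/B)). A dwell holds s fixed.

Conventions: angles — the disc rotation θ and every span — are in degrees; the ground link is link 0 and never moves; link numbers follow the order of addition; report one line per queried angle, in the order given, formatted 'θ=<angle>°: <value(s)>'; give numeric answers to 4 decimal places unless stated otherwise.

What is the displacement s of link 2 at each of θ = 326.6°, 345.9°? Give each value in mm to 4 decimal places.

seg 1 [0°–32.1°] cycloidal, h=5: full span → s += 5 → s = 5.0000
seg 2 [32.1°–62.9°] uniform, h=-5: full span → s += -5 → s = 0.0000
seg 3 [62.9°–102.9°] dwell: s stays 0.0000
seg 4 [102.9°–175.6°] uniform, h=23: full span → s += 23 → s = 23.0000
seg 5 [175.6°–331°] simple-harmonic, h=13: θ=326.6° here. β=151, B=155.4. 13/2·(1 − cos(π·0.9717)) = 12.9743 → s = 35.9743
seg 5 [175.6°–331°] simple-harmonic, h=13: full span → s += 13 → s = 36.0000
seg 6 [331°–360°] cycloidal, h=-36: θ=345.9° here. β=14.9, B=29. -36·(0.5138 − sin(2π·0.5138)/(2π)) = -18.9925 → s = 17.0075

θ=326.6°: 35.9743
θ=345.9°: 17.0075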